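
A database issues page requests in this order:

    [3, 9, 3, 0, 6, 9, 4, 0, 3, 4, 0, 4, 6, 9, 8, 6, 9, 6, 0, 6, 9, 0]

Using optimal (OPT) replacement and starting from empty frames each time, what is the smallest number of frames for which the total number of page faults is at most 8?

f=1: 22 faults
f=2: 14 faults
f=3: 10 faults
f=4: 7 faults
f=5: 6 faults
f=6: 6 faults
Smallest f with faults ≤ 8 is 4.

4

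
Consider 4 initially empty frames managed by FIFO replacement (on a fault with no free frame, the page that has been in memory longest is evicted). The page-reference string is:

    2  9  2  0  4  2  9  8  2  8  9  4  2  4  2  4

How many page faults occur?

7

2 → miss, frames {2}
9 → miss, frames {2,9}
2 → hit
0 → miss, frames {2,9,0}
4 → miss, frames {2,9,0,4}
2 → hit
9 → hit
8 → miss, evict 2, frames {9,0,4,8}
2 → miss, evict 9, frames {0,4,8,2}
8 → hit
9 → miss, evict 0, frames {4,8,2,9}
4 → hit
2 → hit
4 → hit
2 → hit
4 → hit
Page faults: 7.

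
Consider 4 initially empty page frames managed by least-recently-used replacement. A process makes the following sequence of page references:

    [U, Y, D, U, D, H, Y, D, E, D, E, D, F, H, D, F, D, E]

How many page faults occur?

U -> fault, frames [U]
Y -> fault, frames [U, Y]
D -> fault, frames [U, Y, D]
U -> hit
D -> hit
H -> fault, frames [Y, U, D, H]
Y -> hit
D -> hit
E -> fault, evict U, frames [H, Y, D, E]
D -> hit
E -> hit
D -> hit
F -> fault, evict H, frames [Y, E, D, F]
H -> fault, evict Y, frames [E, D, F, H]
D -> hit
F -> hit
D -> hit
E -> hit
Page faults: 7.

7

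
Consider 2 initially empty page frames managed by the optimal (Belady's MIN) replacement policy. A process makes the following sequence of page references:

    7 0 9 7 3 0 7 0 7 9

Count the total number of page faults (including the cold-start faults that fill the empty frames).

6

7: miss, frames [7]
0: miss, frames [7, 0]
9: miss, evict 0, frames [7, 9]
7: hit
3: miss, evict 9, frames [7, 3]
0: miss, evict 3, frames [7, 0]
7: hit
0: hit
7: hit
9: miss, evict 0, frames [7, 9]
Page faults: 6.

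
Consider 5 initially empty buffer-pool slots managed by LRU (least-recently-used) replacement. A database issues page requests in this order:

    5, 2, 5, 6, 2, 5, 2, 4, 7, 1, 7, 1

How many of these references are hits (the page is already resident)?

6

5: miss, frames {5}
2: miss, frames {5,2}
5: hit
6: miss, frames {2,5,6}
2: hit
5: hit
2: hit
4: miss, frames {6,5,2,4}
7: miss, frames {6,5,2,4,7}
1: miss, evict 6, frames {5,2,4,7,1}
7: hit
1: hit
Hits: 6.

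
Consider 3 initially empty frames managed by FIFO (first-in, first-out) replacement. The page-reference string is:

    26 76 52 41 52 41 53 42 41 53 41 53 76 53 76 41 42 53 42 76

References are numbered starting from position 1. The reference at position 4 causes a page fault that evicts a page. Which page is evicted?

26

pos 1: 26 -> fault, frames [26]
pos 2: 76 -> fault, frames [26, 76]
pos 3: 52 -> fault, frames [26, 76, 52]
pos 4: 41 -> fault, evict 26, frames [76, 52, 41]
At position 4, page 26 is evicted.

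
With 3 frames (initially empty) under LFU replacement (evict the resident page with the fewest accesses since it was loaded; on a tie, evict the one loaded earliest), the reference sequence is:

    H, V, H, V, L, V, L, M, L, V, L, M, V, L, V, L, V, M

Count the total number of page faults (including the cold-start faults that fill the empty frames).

H → miss, frames [H]
V → miss, frames [H, V]
H → hit
V → hit
L → miss, frames [H, V, L]
V → hit
L → hit
M → miss, evict H, frames [V, L, M]
L → hit
V → hit
L → hit
M → hit
V → hit
L → hit
V → hit
L → hit
V → hit
M → hit
Page faults: 4.

4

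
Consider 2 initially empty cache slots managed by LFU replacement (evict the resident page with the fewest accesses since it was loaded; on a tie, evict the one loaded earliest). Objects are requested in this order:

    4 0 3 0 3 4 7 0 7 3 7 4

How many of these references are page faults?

8

4: miss, frames [4]
0: miss, frames [4, 0]
3: miss, evict 4, frames [0, 3]
0: hit
3: hit
4: miss, evict 0, frames [3, 4]
7: miss, evict 4, frames [3, 7]
0: miss, evict 7, frames [3, 0]
7: miss, evict 0, frames [3, 7]
3: hit
7: hit
4: miss, evict 7, frames [3, 4]
Page faults: 8.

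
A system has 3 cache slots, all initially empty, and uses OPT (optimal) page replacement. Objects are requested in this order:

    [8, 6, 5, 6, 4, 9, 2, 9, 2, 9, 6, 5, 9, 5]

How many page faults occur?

7

8 → fault, frames [8]
6 → fault, frames [8, 6]
5 → fault, frames [8, 6, 5]
6 → hit
4 → fault, evict 8, frames [6, 5, 4]
9 → fault, evict 4, frames [6, 5, 9]
2 → fault, evict 5, frames [6, 9, 2]
9 → hit
2 → hit
9 → hit
6 → hit
5 → fault, evict 2, frames [6, 9, 5]
9 → hit
5 → hit
Page faults: 7.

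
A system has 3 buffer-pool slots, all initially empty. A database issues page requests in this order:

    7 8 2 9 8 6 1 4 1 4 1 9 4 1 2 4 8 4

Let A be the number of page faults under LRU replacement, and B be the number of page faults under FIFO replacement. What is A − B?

Under LRU: F F F F . F F F . . . F . . F . F . → 10 faults.
Under FIFO: F F F F . F F F . . . F . . F . F F → 11 faults.
A − B = 10 − 11 = -1.

-1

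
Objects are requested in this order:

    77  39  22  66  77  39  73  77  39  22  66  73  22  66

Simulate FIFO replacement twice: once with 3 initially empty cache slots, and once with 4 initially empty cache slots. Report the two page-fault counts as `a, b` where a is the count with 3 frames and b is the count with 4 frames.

9, 10

3 frames: F F F F F F F . . F F . . . → 9 faults.
4 frames: F F F F . . F F F F F F . . → 10 faults.
10 > 9: adding a frame increased faults — Belady's anomaly.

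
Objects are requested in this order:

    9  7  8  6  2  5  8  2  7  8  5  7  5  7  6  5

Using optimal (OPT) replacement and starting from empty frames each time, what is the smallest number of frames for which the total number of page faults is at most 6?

5

f=1: 16 faults
f=2: 10 faults
f=3: 8 faults
f=4: 7 faults
f=5: 6 faults
f=6: 6 faults
Smallest f with faults ≤ 6 is 5.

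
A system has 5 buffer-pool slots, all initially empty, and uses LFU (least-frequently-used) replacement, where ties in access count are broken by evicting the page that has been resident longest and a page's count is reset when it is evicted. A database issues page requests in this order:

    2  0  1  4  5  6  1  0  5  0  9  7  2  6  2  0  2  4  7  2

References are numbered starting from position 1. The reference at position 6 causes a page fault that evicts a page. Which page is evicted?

2

pos 1: 2 -> fault, frames (2)
pos 2: 0 -> fault, frames (2 0)
pos 3: 1 -> fault, frames (2 0 1)
pos 4: 4 -> fault, frames (2 0 1 4)
pos 5: 5 -> fault, frames (2 0 1 4 5)
pos 6: 6 -> fault, evict 2, frames (0 1 4 5 6)
At position 6, page 2 is evicted.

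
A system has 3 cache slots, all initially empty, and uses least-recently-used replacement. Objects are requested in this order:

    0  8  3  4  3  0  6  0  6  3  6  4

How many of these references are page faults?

7

0 → miss, frames [0]
8 → miss, frames [0, 8]
3 → miss, frames [0, 8, 3]
4 → miss, evict 0, frames [8, 3, 4]
3 → hit
0 → miss, evict 8, frames [4, 3, 0]
6 → miss, evict 4, frames [3, 0, 6]
0 → hit
6 → hit
3 → hit
6 → hit
4 → miss, evict 0, frames [3, 6, 4]
Page faults: 7.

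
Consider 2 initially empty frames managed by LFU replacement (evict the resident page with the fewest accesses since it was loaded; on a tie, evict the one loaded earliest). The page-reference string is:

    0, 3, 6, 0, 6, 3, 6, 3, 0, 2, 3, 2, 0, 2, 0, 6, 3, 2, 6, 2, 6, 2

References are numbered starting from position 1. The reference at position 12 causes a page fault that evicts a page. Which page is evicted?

pos 1: 0: fault, frames (0)
pos 2: 3: fault, frames (0 3)
pos 3: 6: fault, evict 0, frames (3 6)
pos 4: 0: fault, evict 3, frames (6 0)
pos 5: 6: hit
pos 6: 3: fault, evict 0, frames (6 3)
pos 7: 6: hit
pos 8: 3: hit
pos 9: 0: fault, evict 3, frames (6 0)
pos 10: 2: fault, evict 0, frames (6 2)
pos 11: 3: fault, evict 2, frames (6 3)
pos 12: 2: fault, evict 3, frames (6 2)
At position 12, page 3 is evicted.

3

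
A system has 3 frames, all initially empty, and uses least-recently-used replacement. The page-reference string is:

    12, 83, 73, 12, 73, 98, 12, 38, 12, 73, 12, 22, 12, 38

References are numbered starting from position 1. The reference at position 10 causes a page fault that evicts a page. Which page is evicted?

pos 1: 12 → fault, frames {12}
pos 2: 83 → fault, frames {12,83}
pos 3: 73 → fault, frames {12,83,73}
pos 4: 12 → hit
pos 5: 73 → hit
pos 6: 98 → fault, evict 83, frames {12,73,98}
pos 7: 12 → hit
pos 8: 38 → fault, evict 73, frames {98,12,38}
pos 9: 12 → hit
pos 10: 73 → fault, evict 98, frames {38,12,73}
At position 10, page 98 is evicted.

98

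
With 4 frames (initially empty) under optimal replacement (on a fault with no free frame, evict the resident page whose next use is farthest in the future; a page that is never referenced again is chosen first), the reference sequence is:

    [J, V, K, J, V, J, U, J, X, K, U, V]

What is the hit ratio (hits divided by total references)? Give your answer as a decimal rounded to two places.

J → fault, frames [J]
V → fault, frames [J, V]
K → fault, frames [J, V, K]
J → hit
V → hit
J → hit
U → fault, frames [J, V, K, U]
J → hit
X → fault, evict J, frames [V, K, U, X]
K → hit
U → hit
V → hit
Hits: 7 of 12 references → 7/12 = 0.5833.

0.58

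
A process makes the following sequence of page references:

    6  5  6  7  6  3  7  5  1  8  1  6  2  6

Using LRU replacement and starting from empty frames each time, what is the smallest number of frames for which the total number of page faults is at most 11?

2

f=1: 14 faults
f=2: 10 faults
f=3: 9 faults
f=4: 8 faults
f=5: 8 faults
f=6: 7 faults
f=7: 7 faults
Smallest f with faults ≤ 11 is 2.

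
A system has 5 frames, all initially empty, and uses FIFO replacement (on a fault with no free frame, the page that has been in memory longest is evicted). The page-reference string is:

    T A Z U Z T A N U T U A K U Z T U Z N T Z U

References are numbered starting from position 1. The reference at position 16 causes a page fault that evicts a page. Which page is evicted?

A

pos 1: T → miss, frames {T}
pos 2: A → miss, frames {T,A}
pos 3: Z → miss, frames {T,A,Z}
pos 4: U → miss, frames {T,A,Z,U}
pos 5: Z → hit
pos 6: T → hit
pos 7: A → hit
pos 8: N → miss, frames {T,A,Z,U,N}
pos 9: U → hit
pos 10: T → hit
pos 11: U → hit
pos 12: A → hit
pos 13: K → miss, evict T, frames {A,Z,U,N,K}
pos 14: U → hit
pos 15: Z → hit
pos 16: T → miss, evict A, frames {Z,U,N,K,T}
At position 16, page A is evicted.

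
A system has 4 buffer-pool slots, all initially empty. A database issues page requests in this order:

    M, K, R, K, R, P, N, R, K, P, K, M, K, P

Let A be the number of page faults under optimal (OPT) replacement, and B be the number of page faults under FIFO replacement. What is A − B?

Under OPT: F F F . . F F . . . . F . . → 6 faults.
Under FIFO: F F F . . F F . . . . F F . → 7 faults.
A − B = 6 − 7 = -1.

-1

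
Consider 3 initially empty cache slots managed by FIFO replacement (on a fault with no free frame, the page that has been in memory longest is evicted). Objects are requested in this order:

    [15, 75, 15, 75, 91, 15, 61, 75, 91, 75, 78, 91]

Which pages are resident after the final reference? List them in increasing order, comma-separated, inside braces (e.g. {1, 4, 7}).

{61, 78, 91}

15 → fault, frames (15)
75 → fault, frames (15 75)
15 → hit
75 → hit
91 → fault, frames (15 75 91)
15 → hit
61 → fault, evict 15, frames (75 91 61)
75 → hit
91 → hit
75 → hit
78 → fault, evict 75, frames (91 61 78)
91 → hit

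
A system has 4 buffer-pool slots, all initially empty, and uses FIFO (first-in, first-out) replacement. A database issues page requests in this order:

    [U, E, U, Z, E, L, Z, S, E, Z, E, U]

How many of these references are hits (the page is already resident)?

6

U -> miss, frames (U)
E -> miss, frames (U E)
U -> hit
Z -> miss, frames (U E Z)
E -> hit
L -> miss, frames (U E Z L)
Z -> hit
S -> miss, evict U, frames (E Z L S)
E -> hit
Z -> hit
E -> hit
U -> miss, evict E, frames (Z L S U)
Hits: 6.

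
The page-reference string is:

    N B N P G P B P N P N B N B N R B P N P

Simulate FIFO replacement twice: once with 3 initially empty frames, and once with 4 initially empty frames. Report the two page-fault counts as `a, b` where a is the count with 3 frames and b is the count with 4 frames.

3 frames: F F . F F . . . F . . F . . . F . F F . → 9 faults.
4 frames: F F . F F . . . . . . . . . . F . . F . → 6 faults.
6 < 9: adding a frame reduced faults, as is typical.

9, 6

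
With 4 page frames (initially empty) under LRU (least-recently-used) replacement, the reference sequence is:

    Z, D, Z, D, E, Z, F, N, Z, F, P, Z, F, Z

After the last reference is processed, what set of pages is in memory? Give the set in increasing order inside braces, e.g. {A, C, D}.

Z: miss, frames (Z)
D: miss, frames (Z D)
Z: hit
D: hit
E: miss, frames (Z D E)
Z: hit
F: miss, frames (D E Z F)
N: miss, evict D, frames (E Z F N)
Z: hit
F: hit
P: miss, evict E, frames (N Z F P)
Z: hit
F: hit
Z: hit

{F, N, P, Z}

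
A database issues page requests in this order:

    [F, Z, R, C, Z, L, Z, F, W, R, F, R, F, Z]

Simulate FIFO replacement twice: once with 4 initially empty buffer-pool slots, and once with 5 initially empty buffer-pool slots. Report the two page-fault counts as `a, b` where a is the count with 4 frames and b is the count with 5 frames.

9, 8

4 frames: F F F F . F . F F F . . . F → 9 faults.
5 frames: F F F F . F . . F . F . . F → 8 faults.
8 < 9: adding a frame reduced faults, as is typical.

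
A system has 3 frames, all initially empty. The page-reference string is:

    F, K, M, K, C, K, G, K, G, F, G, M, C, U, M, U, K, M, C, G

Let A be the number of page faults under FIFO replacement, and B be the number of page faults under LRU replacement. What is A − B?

2

Under FIFO: F F F . F . F F . F . F F F . . F F F F → 14 faults.
Under LRU: F F F . F . F . . F . F F F . . F . F F → 12 faults.
A − B = 14 − 12 = 2.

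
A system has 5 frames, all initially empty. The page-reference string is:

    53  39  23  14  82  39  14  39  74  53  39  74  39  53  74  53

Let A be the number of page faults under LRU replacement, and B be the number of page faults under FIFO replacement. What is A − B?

-1

Under LRU: F F F F F . . . F F . . . . . . → 7 faults.
Under FIFO: F F F F F . . . F F F . . . . . → 8 faults.
A − B = 7 − 8 = -1.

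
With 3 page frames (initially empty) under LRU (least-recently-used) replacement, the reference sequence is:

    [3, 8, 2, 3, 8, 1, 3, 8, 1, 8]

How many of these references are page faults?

3 → miss, frames [3]
8 → miss, frames [3, 8]
2 → miss, frames [3, 8, 2]
3 → hit
8 → hit
1 → miss, evict 2, frames [3, 8, 1]
3 → hit
8 → hit
1 → hit
8 → hit
Page faults: 4.

4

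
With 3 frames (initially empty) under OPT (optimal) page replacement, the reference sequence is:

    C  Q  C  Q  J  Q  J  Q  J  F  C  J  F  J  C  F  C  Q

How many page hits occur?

C → miss, frames (C)
Q → miss, frames (C Q)
C → hit
Q → hit
J → miss, frames (C Q J)
Q → hit
J → hit
Q → hit
J → hit
F → miss, evict Q, frames (C J F)
C → hit
J → hit
F → hit
J → hit
C → hit
F → hit
C → hit
Q → miss, evict F, frames (C J Q)
Hits: 13.

13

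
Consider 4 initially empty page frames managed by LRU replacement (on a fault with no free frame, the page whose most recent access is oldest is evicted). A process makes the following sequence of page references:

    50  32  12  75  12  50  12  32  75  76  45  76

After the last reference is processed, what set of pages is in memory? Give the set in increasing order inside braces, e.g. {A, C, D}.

50 → miss, frames [50]
32 → miss, frames [50, 32]
12 → miss, frames [50, 32, 12]
75 → miss, frames [50, 32, 12, 75]
12 → hit
50 → hit
12 → hit
32 → hit
75 → hit
76 → miss, evict 50, frames [12, 32, 75, 76]
45 → miss, evict 12, frames [32, 75, 76, 45]
76 → hit

{32, 45, 75, 76}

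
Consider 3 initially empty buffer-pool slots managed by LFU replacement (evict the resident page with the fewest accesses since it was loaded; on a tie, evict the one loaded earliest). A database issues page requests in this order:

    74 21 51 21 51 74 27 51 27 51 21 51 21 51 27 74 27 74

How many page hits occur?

11

74 → miss, frames (74)
21 → miss, frames (74 21)
51 → miss, frames (74 21 51)
21 → hit
51 → hit
74 → hit
27 → miss, evict 74, frames (21 51 27)
51 → hit
27 → hit
51 → hit
21 → hit
51 → hit
21 → hit
51 → hit
27 → hit
74 → miss, evict 27, frames (21 51 74)
27 → miss, evict 74, frames (21 51 27)
74 → miss, evict 27, frames (21 51 74)
Hits: 11.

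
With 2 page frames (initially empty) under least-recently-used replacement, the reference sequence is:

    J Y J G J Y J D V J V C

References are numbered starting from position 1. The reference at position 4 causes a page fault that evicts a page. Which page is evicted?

Y

pos 1: J → fault, frames {J}
pos 2: Y → fault, frames {J,Y}
pos 3: J → hit
pos 4: G → fault, evict Y, frames {J,G}
At position 4, page Y is evicted.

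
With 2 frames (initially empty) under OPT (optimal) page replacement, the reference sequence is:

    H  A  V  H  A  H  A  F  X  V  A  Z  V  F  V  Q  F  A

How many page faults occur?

11

H: fault, frames [H]
A: fault, frames [H, A]
V: fault, evict A, frames [H, V]
H: hit
A: fault, evict V, frames [H, A]
H: hit
A: hit
F: fault, evict H, frames [A, F]
X: fault, evict F, frames [A, X]
V: fault, evict X, frames [A, V]
A: hit
Z: fault, evict A, frames [V, Z]
V: hit
F: fault, evict Z, frames [V, F]
V: hit
Q: fault, evict V, frames [F, Q]
F: hit
A: fault, evict Q, frames [F, A]
Page faults: 11.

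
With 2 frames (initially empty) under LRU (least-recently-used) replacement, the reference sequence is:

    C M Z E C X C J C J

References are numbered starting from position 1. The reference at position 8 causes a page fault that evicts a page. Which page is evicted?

X

pos 1: C → fault, frames [C]
pos 2: M → fault, frames [C, M]
pos 3: Z → fault, evict C, frames [M, Z]
pos 4: E → fault, evict M, frames [Z, E]
pos 5: C → fault, evict Z, frames [E, C]
pos 6: X → fault, evict E, frames [C, X]
pos 7: C → hit
pos 8: J → fault, evict X, frames [C, J]
At position 8, page X is evicted.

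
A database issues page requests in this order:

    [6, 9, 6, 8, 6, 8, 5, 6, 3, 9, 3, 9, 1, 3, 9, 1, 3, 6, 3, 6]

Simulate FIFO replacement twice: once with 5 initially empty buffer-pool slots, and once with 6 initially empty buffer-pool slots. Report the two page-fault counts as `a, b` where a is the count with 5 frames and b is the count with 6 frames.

5 frames: F F . F . . F . F . . . F . . . . F . . → 7 faults.
6 frames: F F . F . . F . F . . . F . . . . . . . → 6 faults.
6 < 7: adding a frame reduced faults, as is typical.

7, 6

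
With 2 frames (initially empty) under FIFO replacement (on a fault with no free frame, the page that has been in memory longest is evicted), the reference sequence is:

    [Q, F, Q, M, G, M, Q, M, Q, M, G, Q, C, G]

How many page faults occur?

Q -> fault, frames (Q)
F -> fault, frames (Q F)
Q -> hit
M -> fault, evict Q, frames (F M)
G -> fault, evict F, frames (M G)
M -> hit
Q -> fault, evict M, frames (G Q)
M -> fault, evict G, frames (Q M)
Q -> hit
M -> hit
G -> fault, evict Q, frames (M G)
Q -> fault, evict M, frames (G Q)
C -> fault, evict G, frames (Q C)
G -> fault, evict Q, frames (C G)
Page faults: 10.

10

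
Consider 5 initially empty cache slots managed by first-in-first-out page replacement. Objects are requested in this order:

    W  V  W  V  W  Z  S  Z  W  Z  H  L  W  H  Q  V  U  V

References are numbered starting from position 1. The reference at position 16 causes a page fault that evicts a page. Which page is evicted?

pos 1: W: miss, frames {W}
pos 2: V: miss, frames {W,V}
pos 3: W: hit
pos 4: V: hit
pos 5: W: hit
pos 6: Z: miss, frames {W,V,Z}
pos 7: S: miss, frames {W,V,Z,S}
pos 8: Z: hit
pos 9: W: hit
pos 10: Z: hit
pos 11: H: miss, frames {W,V,Z,S,H}
pos 12: L: miss, evict W, frames {V,Z,S,H,L}
pos 13: W: miss, evict V, frames {Z,S,H,L,W}
pos 14: H: hit
pos 15: Q: miss, evict Z, frames {S,H,L,W,Q}
pos 16: V: miss, evict S, frames {H,L,W,Q,V}
At position 16, page S is evicted.

S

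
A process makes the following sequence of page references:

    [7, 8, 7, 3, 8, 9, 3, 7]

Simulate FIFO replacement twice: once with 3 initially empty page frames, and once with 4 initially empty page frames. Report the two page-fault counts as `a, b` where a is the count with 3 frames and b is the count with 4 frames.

5, 4

3 frames: F F . F . F . F → 5 faults.
4 frames: F F . F . F . . → 4 faults.
4 < 5: adding a frame reduced faults, as is typical.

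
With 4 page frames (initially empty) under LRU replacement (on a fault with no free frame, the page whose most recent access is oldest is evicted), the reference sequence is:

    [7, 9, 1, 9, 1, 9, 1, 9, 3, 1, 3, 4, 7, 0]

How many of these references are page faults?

7 -> fault, frames [7]
9 -> fault, frames [7, 9]
1 -> fault, frames [7, 9, 1]
9 -> hit
1 -> hit
9 -> hit
1 -> hit
9 -> hit
3 -> fault, frames [7, 1, 9, 3]
1 -> hit
3 -> hit
4 -> fault, evict 7, frames [9, 1, 3, 4]
7 -> fault, evict 9, frames [1, 3, 4, 7]
0 -> fault, evict 1, frames [3, 4, 7, 0]
Page faults: 7.

7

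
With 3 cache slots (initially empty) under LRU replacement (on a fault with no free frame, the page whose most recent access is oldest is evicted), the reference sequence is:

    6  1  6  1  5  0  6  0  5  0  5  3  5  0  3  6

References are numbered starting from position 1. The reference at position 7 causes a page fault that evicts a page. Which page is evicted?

pos 1: 6: fault, frames {6}
pos 2: 1: fault, frames {6,1}
pos 3: 6: hit
pos 4: 1: hit
pos 5: 5: fault, frames {6,1,5}
pos 6: 0: fault, evict 6, frames {1,5,0}
pos 7: 6: fault, evict 1, frames {5,0,6}
At position 7, page 1 is evicted.

1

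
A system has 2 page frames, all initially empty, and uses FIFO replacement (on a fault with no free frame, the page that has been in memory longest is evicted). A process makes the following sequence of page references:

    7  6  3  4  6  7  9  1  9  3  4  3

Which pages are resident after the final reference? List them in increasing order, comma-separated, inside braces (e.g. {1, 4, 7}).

{3, 4}

7: miss, frames {7}
6: miss, frames {7,6}
3: miss, evict 7, frames {6,3}
4: miss, evict 6, frames {3,4}
6: miss, evict 3, frames {4,6}
7: miss, evict 4, frames {6,7}
9: miss, evict 6, frames {7,9}
1: miss, evict 7, frames {9,1}
9: hit
3: miss, evict 9, frames {1,3}
4: miss, evict 1, frames {3,4}
3: hit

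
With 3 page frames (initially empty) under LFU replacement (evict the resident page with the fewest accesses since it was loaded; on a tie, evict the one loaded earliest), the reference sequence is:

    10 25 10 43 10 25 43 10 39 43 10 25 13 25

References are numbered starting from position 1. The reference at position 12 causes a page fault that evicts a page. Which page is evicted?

39

pos 1: 10: fault, frames {10}
pos 2: 25: fault, frames {10,25}
pos 3: 10: hit
pos 4: 43: fault, frames {10,25,43}
pos 5: 10: hit
pos 6: 25: hit
pos 7: 43: hit
pos 8: 10: hit
pos 9: 39: fault, evict 25, frames {10,43,39}
pos 10: 43: hit
pos 11: 10: hit
pos 12: 25: fault, evict 39, frames {10,43,25}
At position 12, page 39 is evicted.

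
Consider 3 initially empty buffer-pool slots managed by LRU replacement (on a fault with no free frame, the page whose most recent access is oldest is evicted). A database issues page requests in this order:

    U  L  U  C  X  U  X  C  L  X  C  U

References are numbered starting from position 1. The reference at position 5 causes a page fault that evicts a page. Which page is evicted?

L

pos 1: U → miss, frames (U)
pos 2: L → miss, frames (U L)
pos 3: U → hit
pos 4: C → miss, frames (L U C)
pos 5: X → miss, evict L, frames (U C X)
At position 5, page L is evicted.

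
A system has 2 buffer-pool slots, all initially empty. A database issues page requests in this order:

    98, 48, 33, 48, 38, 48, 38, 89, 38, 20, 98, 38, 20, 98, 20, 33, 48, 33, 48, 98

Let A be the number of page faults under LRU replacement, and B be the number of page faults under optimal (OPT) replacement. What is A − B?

2

Under LRU: F F F . F . . F . F F F F F . F F . . F → 13 faults.
Under OPT: F F F . F . . F . F F . F . . F F . . F → 11 faults.
A − B = 13 − 11 = 2.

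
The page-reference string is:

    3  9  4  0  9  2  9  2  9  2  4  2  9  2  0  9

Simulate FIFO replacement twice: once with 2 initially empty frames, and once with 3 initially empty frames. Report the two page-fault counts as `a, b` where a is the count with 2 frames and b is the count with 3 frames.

2 frames: F F F F F F . . . . F . F F F F → 11 faults.
3 frames: F F F F . F F . . . F . . . F . → 8 faults.
8 < 11: adding a frame reduced faults, as is typical.

11, 8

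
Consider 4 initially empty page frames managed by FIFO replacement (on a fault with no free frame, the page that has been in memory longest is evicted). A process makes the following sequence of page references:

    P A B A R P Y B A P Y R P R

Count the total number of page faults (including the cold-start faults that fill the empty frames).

P: fault, frames {P}
A: fault, frames {P,A}
B: fault, frames {P,A,B}
A: hit
R: fault, frames {P,A,B,R}
P: hit
Y: fault, evict P, frames {A,B,R,Y}
B: hit
A: hit
P: fault, evict A, frames {B,R,Y,P}
Y: hit
R: hit
P: hit
R: hit
Page faults: 6.

6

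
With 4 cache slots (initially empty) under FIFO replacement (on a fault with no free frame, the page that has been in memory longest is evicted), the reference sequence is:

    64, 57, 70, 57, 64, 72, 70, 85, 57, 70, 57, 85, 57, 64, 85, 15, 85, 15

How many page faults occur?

64: fault, frames {64}
57: fault, frames {64,57}
70: fault, frames {64,57,70}
57: hit
64: hit
72: fault, frames {64,57,70,72}
70: hit
85: fault, evict 64, frames {57,70,72,85}
57: hit
70: hit
57: hit
85: hit
57: hit
64: fault, evict 57, frames {70,72,85,64}
85: hit
15: fault, evict 70, frames {72,85,64,15}
85: hit
15: hit
Page faults: 7.

7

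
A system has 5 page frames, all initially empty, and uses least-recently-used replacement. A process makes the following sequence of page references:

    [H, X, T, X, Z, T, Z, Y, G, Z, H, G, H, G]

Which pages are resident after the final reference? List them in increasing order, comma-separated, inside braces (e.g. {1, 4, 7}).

H -> miss, frames (H)
X -> miss, frames (H X)
T -> miss, frames (H X T)
X -> hit
Z -> miss, frames (H T X Z)
T -> hit
Z -> hit
Y -> miss, frames (H X T Z Y)
G -> miss, evict H, frames (X T Z Y G)
Z -> hit
H -> miss, evict X, frames (T Y G Z H)
G -> hit
H -> hit
G -> hit

{G, H, T, Y, Z}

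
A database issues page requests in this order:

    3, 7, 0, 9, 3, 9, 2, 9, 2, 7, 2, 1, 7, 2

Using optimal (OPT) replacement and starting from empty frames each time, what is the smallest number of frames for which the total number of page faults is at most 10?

f=1: 14 faults
f=2: 8 faults
f=3: 6 faults
f=4: 6 faults
f=5: 6 faults
f=6: 6 faults
Smallest f with faults ≤ 10 is 2.

2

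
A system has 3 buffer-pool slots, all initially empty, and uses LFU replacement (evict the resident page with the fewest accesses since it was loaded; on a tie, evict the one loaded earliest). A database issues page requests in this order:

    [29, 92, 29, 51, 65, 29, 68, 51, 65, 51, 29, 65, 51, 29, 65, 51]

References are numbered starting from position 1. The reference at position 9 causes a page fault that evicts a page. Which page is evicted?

pos 1: 29 → fault, frames (29)
pos 2: 92 → fault, frames (29 92)
pos 3: 29 → hit
pos 4: 51 → fault, frames (29 92 51)
pos 5: 65 → fault, evict 92, frames (29 51 65)
pos 6: 29 → hit
pos 7: 68 → fault, evict 51, frames (29 65 68)
pos 8: 51 → fault, evict 65, frames (29 68 51)
pos 9: 65 → fault, evict 68, frames (29 51 65)
At position 9, page 68 is evicted.

68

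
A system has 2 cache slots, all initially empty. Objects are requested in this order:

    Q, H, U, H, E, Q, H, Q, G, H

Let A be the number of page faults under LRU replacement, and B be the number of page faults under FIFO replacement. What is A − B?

1

Under LRU: F F F . F F F . F F → 8 faults.
Under FIFO: F F F . F F F . F . → 7 faults.
A − B = 8 − 7 = 1.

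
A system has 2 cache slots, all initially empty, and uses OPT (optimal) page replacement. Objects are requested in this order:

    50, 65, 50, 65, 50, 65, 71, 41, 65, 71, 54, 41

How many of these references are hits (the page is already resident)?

50: fault, frames (50)
65: fault, frames (50 65)
50: hit
65: hit
50: hit
65: hit
71: fault, evict 50, frames (65 71)
41: fault, evict 71, frames (65 41)
65: hit
71: fault, evict 65, frames (41 71)
54: fault, evict 71, frames (41 54)
41: hit
Hits: 6.

6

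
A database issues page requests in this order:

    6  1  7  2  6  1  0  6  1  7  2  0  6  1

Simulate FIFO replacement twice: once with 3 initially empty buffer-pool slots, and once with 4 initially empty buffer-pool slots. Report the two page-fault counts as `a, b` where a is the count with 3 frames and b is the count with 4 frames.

11, 12

3 frames: F F F F F F F . . F F . F F → 11 faults.
4 frames: F F F F . . F F F F F F F F → 12 faults.
12 > 11: adding a frame increased faults — Belady's anomaly.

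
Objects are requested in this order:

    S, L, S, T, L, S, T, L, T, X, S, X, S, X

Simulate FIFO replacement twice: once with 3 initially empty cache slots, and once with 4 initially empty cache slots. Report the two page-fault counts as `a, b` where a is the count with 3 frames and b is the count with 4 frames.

5, 4

3 frames: F F . F . . . . . F F . . . → 5 faults.
4 frames: F F . F . . . . . F . . . . → 4 faults.
4 < 5: adding a frame reduced faults, as is typical.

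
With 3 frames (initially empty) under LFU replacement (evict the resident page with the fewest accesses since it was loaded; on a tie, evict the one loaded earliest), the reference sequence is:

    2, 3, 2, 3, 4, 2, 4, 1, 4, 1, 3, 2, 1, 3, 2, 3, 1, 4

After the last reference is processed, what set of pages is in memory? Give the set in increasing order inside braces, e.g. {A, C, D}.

{1, 2, 4}

2 -> miss, frames [2]
3 -> miss, frames [2, 3]
2 -> hit
3 -> hit
4 -> miss, frames [2, 3, 4]
2 -> hit
4 -> hit
1 -> miss, evict 3, frames [2, 4, 1]
4 -> hit
1 -> hit
3 -> miss, evict 1, frames [2, 4, 3]
2 -> hit
1 -> miss, evict 3, frames [2, 4, 1]
3 -> miss, evict 1, frames [2, 4, 3]
2 -> hit
3 -> hit
1 -> miss, evict 3, frames [2, 4, 1]
4 -> hit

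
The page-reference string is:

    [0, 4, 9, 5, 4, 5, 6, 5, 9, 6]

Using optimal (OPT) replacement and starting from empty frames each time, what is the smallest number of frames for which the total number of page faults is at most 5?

3

f=1: 10 faults
f=2: 6 faults
f=3: 5 faults
f=4: 5 faults
f=5: 5 faults
Smallest f with faults ≤ 5 is 3.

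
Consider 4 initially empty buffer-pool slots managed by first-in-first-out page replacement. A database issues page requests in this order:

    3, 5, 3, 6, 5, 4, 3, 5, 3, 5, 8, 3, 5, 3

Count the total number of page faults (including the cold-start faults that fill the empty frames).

7

3 -> miss, frames {3}
5 -> miss, frames {3,5}
3 -> hit
6 -> miss, frames {3,5,6}
5 -> hit
4 -> miss, frames {3,5,6,4}
3 -> hit
5 -> hit
3 -> hit
5 -> hit
8 -> miss, evict 3, frames {5,6,4,8}
3 -> miss, evict 5, frames {6,4,8,3}
5 -> miss, evict 6, frames {4,8,3,5}
3 -> hit
Page faults: 7.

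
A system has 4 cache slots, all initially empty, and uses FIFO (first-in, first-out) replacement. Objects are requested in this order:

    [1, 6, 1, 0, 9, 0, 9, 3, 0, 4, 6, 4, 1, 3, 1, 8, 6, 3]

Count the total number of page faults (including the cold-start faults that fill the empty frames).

10

1: miss, frames {1}
6: miss, frames {1,6}
1: hit
0: miss, frames {1,6,0}
9: miss, frames {1,6,0,9}
0: hit
9: hit
3: miss, evict 1, frames {6,0,9,3}
0: hit
4: miss, evict 6, frames {0,9,3,4}
6: miss, evict 0, frames {9,3,4,6}
4: hit
1: miss, evict 9, frames {3,4,6,1}
3: hit
1: hit
8: miss, evict 3, frames {4,6,1,8}
6: hit
3: miss, evict 4, frames {6,1,8,3}
Page faults: 10.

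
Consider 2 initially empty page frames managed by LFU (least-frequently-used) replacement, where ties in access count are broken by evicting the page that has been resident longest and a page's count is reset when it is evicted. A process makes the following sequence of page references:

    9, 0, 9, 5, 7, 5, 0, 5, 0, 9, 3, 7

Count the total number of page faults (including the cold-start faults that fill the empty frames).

9 -> fault, frames [9]
0 -> fault, frames [9, 0]
9 -> hit
5 -> fault, evict 0, frames [9, 5]
7 -> fault, evict 5, frames [9, 7]
5 -> fault, evict 7, frames [9, 5]
0 -> fault, evict 5, frames [9, 0]
5 -> fault, evict 0, frames [9, 5]
0 -> fault, evict 5, frames [9, 0]
9 -> hit
3 -> fault, evict 0, frames [9, 3]
7 -> fault, evict 3, frames [9, 7]
Page faults: 10.

10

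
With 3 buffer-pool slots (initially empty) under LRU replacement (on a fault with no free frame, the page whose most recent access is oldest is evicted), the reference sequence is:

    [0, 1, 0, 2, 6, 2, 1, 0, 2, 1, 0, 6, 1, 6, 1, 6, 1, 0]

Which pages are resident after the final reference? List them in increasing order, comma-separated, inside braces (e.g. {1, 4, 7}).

0: fault, frames (0)
1: fault, frames (0 1)
0: hit
2: fault, frames (1 0 2)
6: fault, evict 1, frames (0 2 6)
2: hit
1: fault, evict 0, frames (6 2 1)
0: fault, evict 6, frames (2 1 0)
2: hit
1: hit
0: hit
6: fault, evict 2, frames (1 0 6)
1: hit
6: hit
1: hit
6: hit
1: hit
0: hit

{0, 1, 6}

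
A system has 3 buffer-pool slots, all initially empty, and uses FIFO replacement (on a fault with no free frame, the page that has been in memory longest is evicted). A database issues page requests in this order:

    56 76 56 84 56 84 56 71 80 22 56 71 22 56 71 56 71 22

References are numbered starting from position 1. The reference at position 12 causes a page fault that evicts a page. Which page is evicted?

80

pos 1: 56 -> miss, frames (56)
pos 2: 76 -> miss, frames (56 76)
pos 3: 56 -> hit
pos 4: 84 -> miss, frames (56 76 84)
pos 5: 56 -> hit
pos 6: 84 -> hit
pos 7: 56 -> hit
pos 8: 71 -> miss, evict 56, frames (76 84 71)
pos 9: 80 -> miss, evict 76, frames (84 71 80)
pos 10: 22 -> miss, evict 84, frames (71 80 22)
pos 11: 56 -> miss, evict 71, frames (80 22 56)
pos 12: 71 -> miss, evict 80, frames (22 56 71)
At position 12, page 80 is evicted.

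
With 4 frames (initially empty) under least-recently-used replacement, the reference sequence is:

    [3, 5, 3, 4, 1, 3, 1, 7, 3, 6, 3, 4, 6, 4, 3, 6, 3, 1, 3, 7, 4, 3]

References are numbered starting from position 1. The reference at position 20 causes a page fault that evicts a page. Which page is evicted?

pos 1: 3 -> miss, frames {3}
pos 2: 5 -> miss, frames {3,5}
pos 3: 3 -> hit
pos 4: 4 -> miss, frames {5,3,4}
pos 5: 1 -> miss, frames {5,3,4,1}
pos 6: 3 -> hit
pos 7: 1 -> hit
pos 8: 7 -> miss, evict 5, frames {4,3,1,7}
pos 9: 3 -> hit
pos 10: 6 -> miss, evict 4, frames {1,7,3,6}
pos 11: 3 -> hit
pos 12: 4 -> miss, evict 1, frames {7,6,3,4}
pos 13: 6 -> hit
pos 14: 4 -> hit
pos 15: 3 -> hit
pos 16: 6 -> hit
pos 17: 3 -> hit
pos 18: 1 -> miss, evict 7, frames {4,6,3,1}
pos 19: 3 -> hit
pos 20: 7 -> miss, evict 4, frames {6,1,3,7}
At position 20, page 4 is evicted.

4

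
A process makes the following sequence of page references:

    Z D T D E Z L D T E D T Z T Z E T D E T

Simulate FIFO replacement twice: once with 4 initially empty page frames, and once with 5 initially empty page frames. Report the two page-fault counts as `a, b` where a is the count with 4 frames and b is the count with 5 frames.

8, 5

4 frames: F F F . F . F . . . . . F . . . . F . F → 8 faults.
5 frames: F F F . F . F . . . . . . . . . . . . . → 5 faults.
5 < 8: adding a frame reduced faults, as is typical.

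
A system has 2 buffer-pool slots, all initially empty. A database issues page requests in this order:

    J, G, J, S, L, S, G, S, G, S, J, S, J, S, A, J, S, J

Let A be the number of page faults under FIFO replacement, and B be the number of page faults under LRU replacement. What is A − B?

1

Under FIFO: F F . F F . F F . . F . . . F . F F → 10 faults.
Under LRU: F F . F F . F . . . F . . . F F F . → 9 faults.
A − B = 10 − 9 = 1.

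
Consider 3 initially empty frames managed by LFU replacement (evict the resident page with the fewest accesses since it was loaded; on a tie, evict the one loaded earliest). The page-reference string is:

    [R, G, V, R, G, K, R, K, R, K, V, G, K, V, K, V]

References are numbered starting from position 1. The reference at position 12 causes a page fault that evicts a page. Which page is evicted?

V

pos 1: R → fault, frames (R)
pos 2: G → fault, frames (R G)
pos 3: V → fault, frames (R G V)
pos 4: R → hit
pos 5: G → hit
pos 6: K → fault, evict V, frames (R G K)
pos 7: R → hit
pos 8: K → hit
pos 9: R → hit
pos 10: K → hit
pos 11: V → fault, evict G, frames (R K V)
pos 12: G → fault, evict V, frames (R K G)
At position 12, page V is evicted.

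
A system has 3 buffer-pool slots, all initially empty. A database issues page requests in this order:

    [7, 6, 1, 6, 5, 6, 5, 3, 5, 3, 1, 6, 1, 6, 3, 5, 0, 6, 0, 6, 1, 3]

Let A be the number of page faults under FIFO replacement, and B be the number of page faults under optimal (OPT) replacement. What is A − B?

3

Under FIFO: F F F . F . . F . . . F F . . F F F . . F F → 12 faults.
Under OPT: F F F . F . . F . . . F . . . F F . . . . F → 9 faults.
A − B = 12 − 9 = 3.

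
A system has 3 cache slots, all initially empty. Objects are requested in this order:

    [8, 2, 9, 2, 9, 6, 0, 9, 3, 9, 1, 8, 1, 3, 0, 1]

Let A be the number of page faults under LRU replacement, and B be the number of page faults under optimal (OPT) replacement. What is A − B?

2

Under LRU: F F F . . F F . F . F F . F F . → 10 faults.
Under OPT: F F F . . F F . F . F . . . F . → 8 faults.
A − B = 10 − 8 = 2.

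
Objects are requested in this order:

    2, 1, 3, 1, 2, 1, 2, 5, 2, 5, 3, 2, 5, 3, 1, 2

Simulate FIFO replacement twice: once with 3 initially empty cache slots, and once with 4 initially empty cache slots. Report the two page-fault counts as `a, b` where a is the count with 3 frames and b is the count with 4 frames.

3 frames: F F F . . . . F F . . . . . F . → 6 faults.
4 frames: F F F . . . . F . . . . . . . . → 4 faults.
4 < 6: adding a frame reduced faults, as is typical.

6, 4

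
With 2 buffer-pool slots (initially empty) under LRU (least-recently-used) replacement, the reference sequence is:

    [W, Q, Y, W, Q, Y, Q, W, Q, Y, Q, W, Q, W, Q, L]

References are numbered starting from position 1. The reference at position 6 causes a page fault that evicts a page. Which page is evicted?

W

pos 1: W: miss, frames {W}
pos 2: Q: miss, frames {W,Q}
pos 3: Y: miss, evict W, frames {Q,Y}
pos 4: W: miss, evict Q, frames {Y,W}
pos 5: Q: miss, evict Y, frames {W,Q}
pos 6: Y: miss, evict W, frames {Q,Y}
At position 6, page W is evicted.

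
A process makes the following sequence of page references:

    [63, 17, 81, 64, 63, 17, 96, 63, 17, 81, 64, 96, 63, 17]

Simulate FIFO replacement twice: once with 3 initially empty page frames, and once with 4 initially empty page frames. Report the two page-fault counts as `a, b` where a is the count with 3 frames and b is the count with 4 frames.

3 frames: F F F F F F F . . F F . F F → 11 faults.
4 frames: F F F F . . F F F F F F F F → 12 faults.
12 > 11: adding a frame increased faults — Belady's anomaly.

11, 12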